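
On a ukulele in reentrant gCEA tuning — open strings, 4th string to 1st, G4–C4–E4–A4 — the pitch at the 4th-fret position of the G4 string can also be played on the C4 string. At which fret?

Fret 4 on G4 is MIDI 67 + 4 = 71 (B4). On the C4 string (open MIDI 60), that pitch is 71 − 60 = fret 11.

11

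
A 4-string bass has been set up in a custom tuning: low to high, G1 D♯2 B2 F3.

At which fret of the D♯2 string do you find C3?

9

C3 is 9 semitones above the open D♯2 (D#–E–F–F#–G–G#–A–A#–B–C), so it sits at fret 9.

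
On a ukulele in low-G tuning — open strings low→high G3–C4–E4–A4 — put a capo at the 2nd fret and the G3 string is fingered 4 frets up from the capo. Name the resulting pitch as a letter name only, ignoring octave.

C#

The capo raises the open G3 by 2 semitones to A3; fretting 4 more gives G3 + 2 + 4 = G3 + 6 semitones, landing on C#.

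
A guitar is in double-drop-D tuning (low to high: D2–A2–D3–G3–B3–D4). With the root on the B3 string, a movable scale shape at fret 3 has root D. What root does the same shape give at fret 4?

D#

Moving from fret 3 to fret 4 shifts the root by 1 semitone.
D up 1 semitone is D#.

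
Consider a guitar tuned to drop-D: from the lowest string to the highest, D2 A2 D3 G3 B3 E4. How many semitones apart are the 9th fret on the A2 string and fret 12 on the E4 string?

22 semitones

A2 at fret 9 → F#3 (MIDI 54); E4 at fret 12 → E5 (MIDI 76).
54 − 76 = -22, so the two pitches are 22 semitones apart, with E5 the higher.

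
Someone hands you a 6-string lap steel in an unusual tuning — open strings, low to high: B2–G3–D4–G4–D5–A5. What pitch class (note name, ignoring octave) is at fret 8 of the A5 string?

Each fret is one semitone, so A5 + 8 = F.

F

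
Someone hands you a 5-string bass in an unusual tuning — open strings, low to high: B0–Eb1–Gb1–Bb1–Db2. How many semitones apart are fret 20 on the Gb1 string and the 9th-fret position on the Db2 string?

4 semitones

Gb1 at fret 20 → D3 (MIDI 50); Db2 at fret 9 → Bb2 (MIDI 46).
50 − 46 = 4, so the two pitches are 4 semitones apart, with D3 the higher.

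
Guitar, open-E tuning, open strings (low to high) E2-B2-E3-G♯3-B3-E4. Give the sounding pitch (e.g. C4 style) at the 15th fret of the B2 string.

B2 is MIDI 47. Adding 15 gives 62, which is D4.

D4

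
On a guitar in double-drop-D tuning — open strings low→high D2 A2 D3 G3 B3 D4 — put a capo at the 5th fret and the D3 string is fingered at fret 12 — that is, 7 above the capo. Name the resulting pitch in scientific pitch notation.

The capo raises the open D3 by 5 semitones to G3; fretting 7 more gives D3 + 5 + 7 = D3 + 12 semitones = D4.

D4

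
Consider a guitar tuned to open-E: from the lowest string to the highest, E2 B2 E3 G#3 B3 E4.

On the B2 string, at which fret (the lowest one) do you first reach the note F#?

From B2, count semitones up the chromatic scale until reaching F#: B–C–C#–D–D#–E–F–F# — 7 steps.

7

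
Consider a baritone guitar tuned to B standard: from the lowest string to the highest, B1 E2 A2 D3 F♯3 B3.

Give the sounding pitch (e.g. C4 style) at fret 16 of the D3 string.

The open D3 string plus 16 semitones: D–D#–E–F–…–E–F–F#.
The walk passes from B into C once, so the octave number goes from 3 to 4.
(Equivalently spelled G♭4.)

F♯4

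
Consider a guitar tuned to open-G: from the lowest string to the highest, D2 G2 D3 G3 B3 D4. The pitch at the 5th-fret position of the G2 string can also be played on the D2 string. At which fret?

Fret 5 on G2 is MIDI 43 + 5 = 48 (C3). On the D2 string (open MIDI 38), that pitch is 48 − 38 = fret 10.

10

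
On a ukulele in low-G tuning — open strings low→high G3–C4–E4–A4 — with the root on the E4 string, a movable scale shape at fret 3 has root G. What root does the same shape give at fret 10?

Moving from fret 3 to fret 10 shifts the root by 7 semitones.
G up 7 semitones is D.

D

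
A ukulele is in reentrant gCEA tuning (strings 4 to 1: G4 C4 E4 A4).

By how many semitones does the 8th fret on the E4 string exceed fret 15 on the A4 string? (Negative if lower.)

E4 at fret 8 → C5 (MIDI 72); A4 at fret 15 → C6 (MIDI 84).
72 − 84 = -12, so the two pitches are 12 semitones apart.

-12 semitones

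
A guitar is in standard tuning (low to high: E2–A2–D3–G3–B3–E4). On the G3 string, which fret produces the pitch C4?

5

C4 is 5 semitones above the open G3 (G–G#–A–A#–B–C), so it sits at fret 5.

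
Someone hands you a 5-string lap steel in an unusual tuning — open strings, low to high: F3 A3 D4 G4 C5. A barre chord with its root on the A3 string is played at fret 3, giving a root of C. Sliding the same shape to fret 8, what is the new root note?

F

Moving from fret 3 to fret 8 shifts the root by 5 semitones.
C up 5 semitones is F.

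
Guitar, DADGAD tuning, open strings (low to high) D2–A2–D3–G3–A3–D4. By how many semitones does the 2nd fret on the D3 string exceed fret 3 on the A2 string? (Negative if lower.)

4 semitones

D3 at fret 2 → E3 (MIDI 52); A2 at fret 3 → C3 (MIDI 48).
52 − 48 = 4, so the two pitches are 4 semitones apart.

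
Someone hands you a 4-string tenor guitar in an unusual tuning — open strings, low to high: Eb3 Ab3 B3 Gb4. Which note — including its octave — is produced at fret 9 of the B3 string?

Ab4

Each fret is one semitone, so B3 + 9 = Ab4.
(Equivalently spelled G#4.)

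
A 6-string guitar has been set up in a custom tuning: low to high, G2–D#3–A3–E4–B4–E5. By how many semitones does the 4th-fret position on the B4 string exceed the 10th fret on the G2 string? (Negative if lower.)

B4 at fret 4 → D#5 (MIDI 75); G2 at fret 10 → F3 (MIDI 53).
75 − 53 = 22, so the two pitches are 22 semitones apart.

22 semitones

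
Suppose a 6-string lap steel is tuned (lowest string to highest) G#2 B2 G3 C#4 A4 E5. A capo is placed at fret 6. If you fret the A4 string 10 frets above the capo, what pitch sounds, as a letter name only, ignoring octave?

C#

The capo raises the open A4 by 6 semitones to D#5; fretting 10 more gives A4 + 6 + 10 = A4 + 16 semitones, landing on C#.
(Also written Db.)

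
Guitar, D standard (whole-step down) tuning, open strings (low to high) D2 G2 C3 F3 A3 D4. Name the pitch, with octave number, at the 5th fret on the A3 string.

A3 is MIDI 57. Adding 5 gives 62, which is D4.

D4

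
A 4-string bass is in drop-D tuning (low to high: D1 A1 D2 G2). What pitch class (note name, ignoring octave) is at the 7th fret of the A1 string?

The open A1 string plus 7 semitones: A–A#–B–C–C#–D–D#–E.

E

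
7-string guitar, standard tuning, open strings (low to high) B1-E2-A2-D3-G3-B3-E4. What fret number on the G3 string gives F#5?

F#5 is 23 semitones above the open G3 (G–G#–A–A#–…–E–F–F#), so it sits at fret 23.

23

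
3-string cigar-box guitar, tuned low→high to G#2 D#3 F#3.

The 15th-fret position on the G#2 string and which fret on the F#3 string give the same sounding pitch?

5

Fret 15 on G#2 is MIDI 44 + 15 = 59 (B3). On the F#3 string (open MIDI 54), that pitch is 59 − 54 = fret 5.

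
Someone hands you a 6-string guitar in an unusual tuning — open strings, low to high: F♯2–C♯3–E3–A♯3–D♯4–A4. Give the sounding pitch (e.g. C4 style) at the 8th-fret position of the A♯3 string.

F♯4

Each fret is one semitone, so A♯3 + 8 = F♯4.
(Equivalently spelled G♭4.)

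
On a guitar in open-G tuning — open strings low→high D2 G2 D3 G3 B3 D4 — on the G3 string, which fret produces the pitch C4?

C4 is 5 semitones above the open G3 (G–G#–A–A#–B–C), so it sits at fret 5.

5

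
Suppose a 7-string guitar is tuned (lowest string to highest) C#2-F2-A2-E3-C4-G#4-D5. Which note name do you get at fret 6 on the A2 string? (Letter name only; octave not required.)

Each fret is one semitone, so A2 + 6 = D#.

D#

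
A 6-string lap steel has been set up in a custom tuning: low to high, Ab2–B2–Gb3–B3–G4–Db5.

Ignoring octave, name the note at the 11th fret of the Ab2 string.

Ab2 is MIDI 44. Adding 11 gives 55; 55 mod 12 = 7, i.e. G.

G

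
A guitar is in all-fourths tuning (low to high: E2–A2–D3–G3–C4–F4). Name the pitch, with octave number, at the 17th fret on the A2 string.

D4

A2 is MIDI 45. Adding 17 gives 62, which is D4.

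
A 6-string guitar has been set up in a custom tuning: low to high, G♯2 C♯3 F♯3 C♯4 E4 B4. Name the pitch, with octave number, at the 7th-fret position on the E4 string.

The open E4 string plus 7 semitones: E–F–F#–G–G#–A–A#–B.
No B→C boundary is crossed, so the octave stays at 4.

B4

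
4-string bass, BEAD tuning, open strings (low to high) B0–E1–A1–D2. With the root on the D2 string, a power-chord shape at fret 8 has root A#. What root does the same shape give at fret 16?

F#

Moving from fret 8 to fret 16 shifts the root by 8 semitones.
A# up 8 semitones is F#.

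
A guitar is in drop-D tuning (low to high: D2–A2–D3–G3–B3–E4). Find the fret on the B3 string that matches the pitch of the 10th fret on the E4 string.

E4 at fret 10 is E4 + 10 semitones = D5.
The open B3 string is 5 semitones below the open E4, so the same pitch on the B3 string lies at fret 10 + 5 = 15.

15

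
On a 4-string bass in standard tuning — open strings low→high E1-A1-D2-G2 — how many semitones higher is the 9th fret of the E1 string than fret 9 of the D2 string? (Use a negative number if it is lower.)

E1 at fret 9 → C#2 (MIDI 37); D2 at fret 9 → B2 (MIDI 47).
37 − 47 = -10, so the two pitches are 10 semitones apart.

-10 semitones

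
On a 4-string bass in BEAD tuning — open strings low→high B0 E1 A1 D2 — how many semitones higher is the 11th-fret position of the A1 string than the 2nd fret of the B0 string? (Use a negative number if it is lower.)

A1 at fret 11 → G♯2 (MIDI 44); B0 at fret 2 → C♯1 (MIDI 25).
44 − 25 = 19, so the two pitches are 19 semitones apart.

19 semitones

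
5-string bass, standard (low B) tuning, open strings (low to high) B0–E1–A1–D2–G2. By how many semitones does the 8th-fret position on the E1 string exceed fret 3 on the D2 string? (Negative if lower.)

-5 semitones

E1 at fret 8 → C2 (MIDI 36); D2 at fret 3 → F2 (MIDI 41).
36 − 41 = -5, so the two pitches are 5 semitones apart.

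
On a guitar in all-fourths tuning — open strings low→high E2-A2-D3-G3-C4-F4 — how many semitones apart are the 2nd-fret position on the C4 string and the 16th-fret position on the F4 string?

19 semitones

C4 at fret 2 → D4 (MIDI 62); F4 at fret 16 → A5 (MIDI 81).
62 − 81 = -19, so the two pitches are 19 semitones apart, with A5 the higher.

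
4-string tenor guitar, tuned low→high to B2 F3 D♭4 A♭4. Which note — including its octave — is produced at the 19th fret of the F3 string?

Each fret is one semitone, so F3 + 19 = C5.

C5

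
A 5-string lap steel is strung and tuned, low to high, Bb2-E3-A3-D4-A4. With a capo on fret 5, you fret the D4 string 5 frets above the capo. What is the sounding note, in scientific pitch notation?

The capo raises the open D4 by 5 semitones to G4; fretting 5 more gives D4 + 5 + 5 = D4 + 10 semitones = C5.

C5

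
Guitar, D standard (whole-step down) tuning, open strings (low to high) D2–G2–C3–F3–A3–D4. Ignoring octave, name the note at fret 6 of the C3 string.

F#

C3 is MIDI 48. Adding 6 gives 54; 54 mod 12 = 6, i.e. F#.
(Equivalently spelled Gb.)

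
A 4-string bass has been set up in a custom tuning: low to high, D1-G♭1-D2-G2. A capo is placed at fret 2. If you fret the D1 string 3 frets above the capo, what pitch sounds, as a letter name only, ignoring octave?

The capo raises the open D1 by 2 semitones to E1; fretting 3 more gives D1 + 2 + 3 = D1 + 5 semitones, landing on G.

G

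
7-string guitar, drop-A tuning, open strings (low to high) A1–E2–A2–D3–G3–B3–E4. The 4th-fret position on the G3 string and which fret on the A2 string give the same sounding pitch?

Fret 4 on G3 is MIDI 55 + 4 = 59 (B3). On the A2 string (open MIDI 45), that pitch is 59 − 45 = fret 14.

14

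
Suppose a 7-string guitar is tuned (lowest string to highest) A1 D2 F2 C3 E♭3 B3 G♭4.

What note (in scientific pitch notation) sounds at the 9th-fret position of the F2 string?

Each fret is one semitone, so F2 + 9 = D3.

D3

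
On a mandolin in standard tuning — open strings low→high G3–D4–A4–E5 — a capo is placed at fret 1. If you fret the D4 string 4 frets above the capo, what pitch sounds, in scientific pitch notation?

G4

The capo raises the open D4 by 1 semitone to D#4; fretting 4 more gives D4 + 1 + 4 = D4 + 5 semitones = G4.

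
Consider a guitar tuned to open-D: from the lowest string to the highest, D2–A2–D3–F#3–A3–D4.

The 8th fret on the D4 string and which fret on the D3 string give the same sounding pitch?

20

Fret 8 on D4 is MIDI 62 + 8 = 70 (A#4). On the D3 string (open MIDI 50), that pitch is 70 − 50 = fret 20.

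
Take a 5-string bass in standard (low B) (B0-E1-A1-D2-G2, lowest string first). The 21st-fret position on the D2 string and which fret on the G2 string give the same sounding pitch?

D2 at fret 21 is D2 + 21 semitones = B3.
The open G2 string is 5 semitones above the open D2, so the same pitch on the G2 string lies at fret 21 − 5 = 16.

16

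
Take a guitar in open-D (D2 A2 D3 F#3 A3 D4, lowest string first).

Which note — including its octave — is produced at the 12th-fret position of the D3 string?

D4

The open D3 string plus 12 semitones: D–D#–E–F–…–C–C#–D.
The walk passes from B into C once, so the octave number goes from 3 to 4.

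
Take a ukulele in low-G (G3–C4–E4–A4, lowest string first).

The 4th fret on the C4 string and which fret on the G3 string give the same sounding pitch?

Fret 4 on C4 is MIDI 60 + 4 = 64 (E4). On the G3 string (open MIDI 55), that pitch is 64 − 55 = fret 9.

9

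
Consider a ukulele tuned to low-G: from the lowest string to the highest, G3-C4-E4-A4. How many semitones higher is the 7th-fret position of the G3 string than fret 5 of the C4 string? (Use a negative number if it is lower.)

G3 at fret 7 → D4 (MIDI 62); C4 at fret 5 → F4 (MIDI 65).
62 − 65 = -3, so the two pitches are 3 semitones apart.

-3 semitones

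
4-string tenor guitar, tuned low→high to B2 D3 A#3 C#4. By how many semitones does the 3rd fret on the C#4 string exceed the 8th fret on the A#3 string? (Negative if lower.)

C#4 at fret 3 → E4 (MIDI 64); A#3 at fret 8 → F#4 (MIDI 66).
64 − 66 = -2, so the two pitches are 2 semitones apart.

-2 semitones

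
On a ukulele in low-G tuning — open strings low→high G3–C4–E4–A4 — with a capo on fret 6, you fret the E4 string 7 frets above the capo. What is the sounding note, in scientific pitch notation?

F5

The capo raises the open E4 by 6 semitones to A#4; fretting 7 more gives E4 + 6 + 7 = E4 + 13 semitones = F5.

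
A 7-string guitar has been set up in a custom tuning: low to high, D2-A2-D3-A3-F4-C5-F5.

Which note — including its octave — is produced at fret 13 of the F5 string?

Gb6

F5 is MIDI 77. Adding 13 gives 90, which is Gb6.
(Equivalently spelled F#6.)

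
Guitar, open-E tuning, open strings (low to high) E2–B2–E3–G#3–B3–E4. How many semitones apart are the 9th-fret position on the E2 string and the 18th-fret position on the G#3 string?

E2 at fret 9 → C#3 (MIDI 49); G#3 at fret 18 → D5 (MIDI 74).
49 − 74 = -25, so the two pitches are 25 semitones apart, with D5 the higher.

25 semitones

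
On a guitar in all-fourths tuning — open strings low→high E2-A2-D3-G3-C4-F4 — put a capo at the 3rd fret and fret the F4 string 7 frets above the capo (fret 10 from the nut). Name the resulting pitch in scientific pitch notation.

The capo raises the open F4 by 3 semitones to G♯4; fretting 7 more gives F4 + 3 + 7 = F4 + 10 semitones = D♯5.
(Also written E♭.)

D♯5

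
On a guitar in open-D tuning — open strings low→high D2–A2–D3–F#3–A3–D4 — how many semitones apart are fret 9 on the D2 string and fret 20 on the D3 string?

23 semitones

D2 at fret 9 → B2 (MIDI 47); D3 at fret 20 → A#4 (MIDI 70).
47 − 70 = -23, so the two pitches are 23 semitones apart, with A#4 the higher.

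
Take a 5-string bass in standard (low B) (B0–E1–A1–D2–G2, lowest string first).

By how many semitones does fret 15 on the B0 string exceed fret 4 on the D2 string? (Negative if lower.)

-4 semitones

B0 at fret 15 → D2 (MIDI 38); D2 at fret 4 → F#2 (MIDI 42).
38 − 42 = -4, so the two pitches are 4 semitones apart.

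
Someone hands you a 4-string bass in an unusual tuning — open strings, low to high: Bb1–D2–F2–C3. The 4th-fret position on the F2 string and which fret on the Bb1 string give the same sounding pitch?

F2 at fret 4 is F2 + 4 semitones = A2.
The open Bb1 string is 7 semitones below the open F2, so the same pitch on the Bb1 string lies at fret 4 + 7 = 11.

11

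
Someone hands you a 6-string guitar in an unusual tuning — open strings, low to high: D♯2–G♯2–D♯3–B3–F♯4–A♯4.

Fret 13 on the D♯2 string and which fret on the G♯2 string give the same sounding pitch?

8

Fret 13 on D♯2 is MIDI 39 + 13 = 52 (E3). On the G♯2 string (open MIDI 44), that pitch is 52 − 44 = fret 8.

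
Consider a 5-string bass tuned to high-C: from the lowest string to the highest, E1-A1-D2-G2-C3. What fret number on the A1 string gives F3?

F3 is 20 semitones above the open A1 (A–A#–B–C–…–D#–E–F), so it sits at fret 20.

20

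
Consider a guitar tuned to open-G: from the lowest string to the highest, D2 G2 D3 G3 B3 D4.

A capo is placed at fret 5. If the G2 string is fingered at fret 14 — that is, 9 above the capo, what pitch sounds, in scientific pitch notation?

The capo raises the open G2 by 5 semitones to C3; fretting 9 more gives G2 + 5 + 9 = G2 + 14 semitones = A3.

A3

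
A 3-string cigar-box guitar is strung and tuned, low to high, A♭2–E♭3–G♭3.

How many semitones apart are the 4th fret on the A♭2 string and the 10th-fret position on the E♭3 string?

A♭2 at fret 4 → C3 (MIDI 48); E♭3 at fret 10 → D♭4 (MIDI 61).
48 − 61 = -13, so the two pitches are 13 semitones apart, with D♭4 the higher.

13 semitones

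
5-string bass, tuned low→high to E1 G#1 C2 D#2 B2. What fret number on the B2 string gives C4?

13

C4 is 13 semitones above the open B2 (B–C–C#–D–…–A#–B–C), so it sits at fret 13.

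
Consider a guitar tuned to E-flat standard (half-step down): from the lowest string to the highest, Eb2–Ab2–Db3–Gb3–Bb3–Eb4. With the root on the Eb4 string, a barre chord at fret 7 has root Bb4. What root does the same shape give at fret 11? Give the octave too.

D5

Moving from fret 7 to fret 11 shifts the root by 4 semitones.
Bb4 up 4 semitones is D5.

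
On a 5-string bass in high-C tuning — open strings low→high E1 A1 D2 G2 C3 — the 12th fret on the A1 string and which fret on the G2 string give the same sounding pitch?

A1 at fret 12 is A1 + 12 semitones = A2.
The open G2 string is 10 semitones above the open A1, so the same pitch on the G2 string lies at fret 12 − 10 = 2.

2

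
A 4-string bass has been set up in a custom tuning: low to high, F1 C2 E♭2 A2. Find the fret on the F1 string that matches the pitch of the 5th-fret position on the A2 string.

21

Fret 5 on A2 is MIDI 45 + 5 = 50 (D3). On the F1 string (open MIDI 29), that pitch is 50 − 29 = fret 21.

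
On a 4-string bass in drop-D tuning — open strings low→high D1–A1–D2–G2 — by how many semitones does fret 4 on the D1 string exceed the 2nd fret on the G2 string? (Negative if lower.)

-15 semitones

D1 at fret 4 → F#1 (MIDI 30); G2 at fret 2 → A2 (MIDI 45).
30 − 45 = -15, so the two pitches are 15 semitones apart.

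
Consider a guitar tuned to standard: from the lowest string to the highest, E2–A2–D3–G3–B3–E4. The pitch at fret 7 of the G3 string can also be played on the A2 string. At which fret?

17

Fret 7 on G3 is MIDI 55 + 7 = 62 (D4). On the A2 string (open MIDI 45), that pitch is 62 − 45 = fret 17.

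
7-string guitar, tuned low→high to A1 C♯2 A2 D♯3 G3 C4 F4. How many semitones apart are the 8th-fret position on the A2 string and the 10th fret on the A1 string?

10 semitones

A2 at fret 8 → F3 (MIDI 53); A1 at fret 10 → G2 (MIDI 43).
53 − 43 = 10, so the two pitches are 10 semitones apart, with F3 the higher.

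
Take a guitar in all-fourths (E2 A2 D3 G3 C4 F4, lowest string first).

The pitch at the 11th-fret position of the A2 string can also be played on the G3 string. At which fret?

Fret 11 on A2 is MIDI 45 + 11 = 56 (G#3). On the G3 string (open MIDI 55), that pitch is 56 − 55 = fret 1.

1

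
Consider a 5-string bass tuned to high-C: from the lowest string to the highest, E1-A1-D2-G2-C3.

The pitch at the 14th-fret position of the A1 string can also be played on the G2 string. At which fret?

A1 at fret 14 is A1 + 14 semitones = B2.
The open G2 string is 10 semitones above the open A1, so the same pitch on the G2 string lies at fret 14 − 10 = 4.

4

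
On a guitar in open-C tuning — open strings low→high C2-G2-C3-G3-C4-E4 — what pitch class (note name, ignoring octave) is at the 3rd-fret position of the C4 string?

D#

Each fret is one semitone, so C4 + 3 = D#.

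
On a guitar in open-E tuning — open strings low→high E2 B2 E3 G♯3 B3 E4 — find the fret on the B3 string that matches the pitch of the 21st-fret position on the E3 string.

E3 at fret 21 is E3 + 21 semitones = C♯5.
The open B3 string is 7 semitones above the open E3, so the same pitch on the B3 string lies at fret 21 − 7 = 14.

14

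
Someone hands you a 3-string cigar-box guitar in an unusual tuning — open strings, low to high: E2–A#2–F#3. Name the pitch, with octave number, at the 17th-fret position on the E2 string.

A3

The open E2 string plus 17 semitones: E–F–F#–G–…–G–G#–A.
The walk passes from B into C once, so the octave number goes from 2 to 3.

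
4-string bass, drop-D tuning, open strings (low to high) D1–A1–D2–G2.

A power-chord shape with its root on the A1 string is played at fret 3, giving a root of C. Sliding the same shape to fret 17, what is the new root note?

D

Moving from fret 3 to fret 17 shifts the root by 14 semitones.
C up 14 semitones is D.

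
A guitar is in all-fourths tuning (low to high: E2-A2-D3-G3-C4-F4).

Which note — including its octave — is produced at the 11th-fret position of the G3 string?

F#4

The open G3 string plus 11 semitones: G–G#–A–A#–…–E–F–F#.
The walk passes from B into C once, so the octave number goes from 3 to 4.
(Equivalently spelled Gb4.)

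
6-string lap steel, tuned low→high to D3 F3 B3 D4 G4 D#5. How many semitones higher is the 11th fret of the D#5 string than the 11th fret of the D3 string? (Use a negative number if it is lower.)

D#5 at fret 11 → D6 (MIDI 86); D3 at fret 11 → C#4 (MIDI 61).
86 − 61 = 25, so the two pitches are 25 semitones apart.

25 semitones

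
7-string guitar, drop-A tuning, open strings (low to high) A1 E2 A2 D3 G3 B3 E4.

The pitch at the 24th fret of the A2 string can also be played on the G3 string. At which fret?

14

A2 at fret 24 is A2 + 24 semitones = A4.
The open G3 string is 10 semitones above the open A2, so the same pitch on the G3 string lies at fret 24 − 10 = 14.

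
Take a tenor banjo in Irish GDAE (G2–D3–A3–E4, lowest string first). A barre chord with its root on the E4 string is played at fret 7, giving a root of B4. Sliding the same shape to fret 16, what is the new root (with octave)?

Moving from fret 7 to fret 16 shifts the root by 9 semitones.
B4 up 9 semitones is G#5.

G#5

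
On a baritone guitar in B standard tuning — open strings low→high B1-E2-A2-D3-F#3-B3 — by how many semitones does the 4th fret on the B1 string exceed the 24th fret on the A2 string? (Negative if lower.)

-30 semitones

B1 at fret 4 → D#2 (MIDI 39); A2 at fret 24 → A4 (MIDI 69).
39 − 69 = -30, so the two pitches are 30 semitones apart.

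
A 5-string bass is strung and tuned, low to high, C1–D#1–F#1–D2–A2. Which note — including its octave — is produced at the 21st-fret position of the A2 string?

A2 is MIDI 45. Adding 21 gives 66, which is F#4.

F#4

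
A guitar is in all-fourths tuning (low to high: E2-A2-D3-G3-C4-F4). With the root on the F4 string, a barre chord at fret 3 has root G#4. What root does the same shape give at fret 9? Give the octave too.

Moving from fret 3 to fret 9 shifts the root by 6 semitones.
G#4 up 6 semitones is D5.

D5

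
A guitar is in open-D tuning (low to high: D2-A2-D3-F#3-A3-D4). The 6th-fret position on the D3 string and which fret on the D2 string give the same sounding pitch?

18

D3 at fret 6 is D3 + 6 semitones = G#3.
The open D2 string is 12 semitones below the open D3, so the same pitch on the D2 string lies at fret 6 + 12 = 18.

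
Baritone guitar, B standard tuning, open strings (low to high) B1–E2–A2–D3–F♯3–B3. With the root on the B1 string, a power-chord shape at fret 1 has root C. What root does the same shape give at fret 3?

D

Moving from fret 1 to fret 3 shifts the root by 2 semitones.
C up 2 semitones is D.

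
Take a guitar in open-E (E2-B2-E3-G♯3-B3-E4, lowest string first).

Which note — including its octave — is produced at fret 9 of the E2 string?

C♯3

The open E2 string plus 9 semitones: E–F–F#–G–G#–A–A#–B–C–C#.
The walk passes from B into C once, so the octave number goes from 2 to 3.
(Equivalently spelled D♭3.)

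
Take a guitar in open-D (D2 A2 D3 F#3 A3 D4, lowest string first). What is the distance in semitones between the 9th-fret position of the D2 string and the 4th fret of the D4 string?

19 semitones

D2 at fret 9 → B2 (MIDI 47); D4 at fret 4 → F#4 (MIDI 66).
47 − 66 = -19, so the two pitches are 19 semitones apart, with F#4 the higher.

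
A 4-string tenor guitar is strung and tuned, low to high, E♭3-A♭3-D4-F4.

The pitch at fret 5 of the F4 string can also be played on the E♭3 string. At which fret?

19

Fret 5 on F4 is MIDI 65 + 5 = 70 (B♭4). On the E♭3 string (open MIDI 51), that pitch is 70 − 51 = fret 19.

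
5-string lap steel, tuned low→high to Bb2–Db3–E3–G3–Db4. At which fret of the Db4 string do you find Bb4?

9

Bb4 is 9 semitones above the open Db4 (Db–D–Eb–E–F–Gb–G–Ab–A–Bb), so it sits at fret 9.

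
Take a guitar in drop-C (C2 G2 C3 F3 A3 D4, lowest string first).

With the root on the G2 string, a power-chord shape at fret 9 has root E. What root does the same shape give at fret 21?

Moving from fret 9 to fret 21 shifts the root by 12 semitones.
E up 12 semitones is E.

E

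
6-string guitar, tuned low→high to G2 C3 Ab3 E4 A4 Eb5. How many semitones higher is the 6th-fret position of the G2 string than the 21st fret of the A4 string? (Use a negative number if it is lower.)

G2 at fret 6 → Db3 (MIDI 49); A4 at fret 21 → Gb6 (MIDI 90).
49 − 90 = -41, so the two pitches are 41 semitones apart.

-41 semitones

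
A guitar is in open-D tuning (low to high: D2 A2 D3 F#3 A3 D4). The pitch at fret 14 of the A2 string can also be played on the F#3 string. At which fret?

A2 at fret 14 is A2 + 14 semitones = B3.
The open F#3 string is 9 semitones above the open A2, so the same pitch on the F#3 string lies at fret 14 − 9 = 5.

5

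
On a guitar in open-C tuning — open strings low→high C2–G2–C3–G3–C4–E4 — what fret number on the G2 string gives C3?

5

C3 is 5 semitones above the open G2 (G–G#–A–A#–B–C), so it sits at fret 5.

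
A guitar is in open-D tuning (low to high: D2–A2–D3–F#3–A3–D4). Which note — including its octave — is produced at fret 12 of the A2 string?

A3

The open A2 string plus 12 semitones: A–A#–B–C–…–G–G#–A.
The walk passes from B into C once, so the octave number goes from 2 to 3.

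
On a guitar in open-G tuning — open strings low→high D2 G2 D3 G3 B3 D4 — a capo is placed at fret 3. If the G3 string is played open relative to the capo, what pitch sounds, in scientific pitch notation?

A#3

The capo raises the open G3 by 3 semitones to A#3; fretting 0 more gives G3 + 3 + 0 = G3 + 3 semitones = A#3.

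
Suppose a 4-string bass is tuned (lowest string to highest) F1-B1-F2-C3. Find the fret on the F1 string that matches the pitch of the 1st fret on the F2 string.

13

Fret 1 on F2 is MIDI 41 + 1 = 42 (G♭2). On the F1 string (open MIDI 29), that pitch is 42 − 29 = fret 13.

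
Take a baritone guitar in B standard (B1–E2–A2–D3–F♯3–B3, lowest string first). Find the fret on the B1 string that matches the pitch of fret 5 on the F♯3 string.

24

F♯3 at fret 5 is F♯3 + 5 semitones = B3.
The open B1 string is 19 semitones below the open F♯3, so the same pitch on the B1 string lies at fret 5 + 19 = 24.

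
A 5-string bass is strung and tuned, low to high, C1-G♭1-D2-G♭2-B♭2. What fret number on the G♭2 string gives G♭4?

G♭4 is 24 semitones above the open G♭2 (Gb–G–Ab–A–…–E–F–Gb), so it sits at fret 24.

24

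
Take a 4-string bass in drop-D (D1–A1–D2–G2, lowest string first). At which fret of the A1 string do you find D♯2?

D♯2 is 6 semitones above the open A1 (A–A#–B–C–C#–D–D#), so it sits at fret 6.

6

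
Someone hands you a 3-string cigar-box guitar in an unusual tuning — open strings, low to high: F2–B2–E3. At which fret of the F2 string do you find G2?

2

G2 is 2 semitones above the open F2 (F–Gb–G), so it sits at fret 2.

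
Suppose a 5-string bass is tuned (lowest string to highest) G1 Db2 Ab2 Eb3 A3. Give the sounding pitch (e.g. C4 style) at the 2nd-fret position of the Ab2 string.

Each fret is one semitone, so Ab2 + 2 = Bb2.
(Equivalently spelled A#2.)

Bb2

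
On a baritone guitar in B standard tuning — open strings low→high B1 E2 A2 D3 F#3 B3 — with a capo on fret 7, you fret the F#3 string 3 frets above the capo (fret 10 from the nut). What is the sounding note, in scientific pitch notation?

E4

The capo raises the open F#3 by 7 semitones to C#4; fretting 3 more gives F#3 + 7 + 3 = F#3 + 10 semitones = E4.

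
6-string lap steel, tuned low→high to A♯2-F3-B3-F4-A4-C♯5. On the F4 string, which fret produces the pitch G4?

G4 is 2 semitones above the open F4 (F–F#–G), so it sits at fret 2.

2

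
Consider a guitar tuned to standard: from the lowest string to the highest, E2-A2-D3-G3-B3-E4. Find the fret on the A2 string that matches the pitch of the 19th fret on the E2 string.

Fret 19 on E2 is MIDI 40 + 19 = 59 (B3). On the A2 string (open MIDI 45), that pitch is 59 − 45 = fret 14.

14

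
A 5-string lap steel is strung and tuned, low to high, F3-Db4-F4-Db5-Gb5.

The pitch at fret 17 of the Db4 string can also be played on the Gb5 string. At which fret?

0

Db4 at fret 17 is Db4 + 17 semitones = Gb5.
The open Gb5 string is 17 semitones above the open Db4, so the same pitch on the Gb5 string lies at fret 17 − 17 = 0.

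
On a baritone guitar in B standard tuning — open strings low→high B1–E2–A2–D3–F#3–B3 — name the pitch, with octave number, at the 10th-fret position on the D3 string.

C4

D3 is MIDI 50. Adding 10 gives 60, which is C4.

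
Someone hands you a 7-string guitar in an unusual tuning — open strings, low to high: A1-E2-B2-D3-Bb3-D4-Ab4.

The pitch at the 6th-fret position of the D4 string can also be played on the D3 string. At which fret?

D4 at fret 6 is D4 + 6 semitones = Ab4.
The open D3 string is 12 semitones below the open D4, so the same pitch on the D3 string lies at fret 6 + 12 = 18.

18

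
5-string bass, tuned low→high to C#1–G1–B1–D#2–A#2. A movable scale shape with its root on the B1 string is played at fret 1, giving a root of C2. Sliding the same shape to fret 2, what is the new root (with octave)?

C#2

Moving from fret 1 to fret 2 shifts the root by 1 semitone.
C2 up 1 semitone is C#2.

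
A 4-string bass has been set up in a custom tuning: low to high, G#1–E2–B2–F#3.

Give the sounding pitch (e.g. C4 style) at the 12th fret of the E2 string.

Each fret is one semitone, so E2 + 12 = E3.

E3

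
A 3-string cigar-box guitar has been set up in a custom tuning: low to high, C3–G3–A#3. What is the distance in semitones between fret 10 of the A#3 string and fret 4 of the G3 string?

9 semitones

A#3 at fret 10 → G#4 (MIDI 68); G3 at fret 4 → B3 (MIDI 59).
68 − 59 = 9, so the two pitches are 9 semitones apart, with G#4 the higher.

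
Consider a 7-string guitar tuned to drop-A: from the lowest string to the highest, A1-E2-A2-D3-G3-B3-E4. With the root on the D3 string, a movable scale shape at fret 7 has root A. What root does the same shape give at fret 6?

G#

Moving from fret 7 to fret 6 shifts the root by -1 semitone.
A down 1 semitone is G#.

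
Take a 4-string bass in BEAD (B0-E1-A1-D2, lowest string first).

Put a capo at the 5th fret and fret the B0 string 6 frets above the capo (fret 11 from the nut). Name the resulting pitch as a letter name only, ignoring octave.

The capo raises the open B0 by 5 semitones to E1; fretting 6 more gives B0 + 5 + 6 = B0 + 11 semitones, landing on A#.

A#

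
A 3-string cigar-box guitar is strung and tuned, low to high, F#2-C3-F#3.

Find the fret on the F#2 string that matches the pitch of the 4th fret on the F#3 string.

F#3 at fret 4 is F#3 + 4 semitones = A#3.
The open F#2 string is 12 semitones below the open F#3, so the same pitch on the F#2 string lies at fret 4 + 12 = 16.

16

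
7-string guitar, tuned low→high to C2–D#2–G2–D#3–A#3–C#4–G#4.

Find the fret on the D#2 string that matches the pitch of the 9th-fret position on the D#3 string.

D#3 at fret 9 is D#3 + 9 semitones = C4.
The open D#2 string is 12 semitones below the open D#3, so the same pitch on the D#2 string lies at fret 9 + 12 = 21.

21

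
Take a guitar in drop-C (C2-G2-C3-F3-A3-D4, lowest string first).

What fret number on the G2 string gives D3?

D3 is 7 semitones above the open G2 (G–G#–A–A#–B–C–C#–D), so it sits at fret 7.

7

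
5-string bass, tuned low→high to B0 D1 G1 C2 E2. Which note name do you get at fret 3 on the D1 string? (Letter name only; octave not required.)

The open D1 string plus 3 semitones: D–Eb–E–F.

F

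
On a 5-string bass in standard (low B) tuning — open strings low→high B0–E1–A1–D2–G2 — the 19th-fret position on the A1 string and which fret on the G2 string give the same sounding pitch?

9

Fret 19 on A1 is MIDI 33 + 19 = 52 (E3). On the G2 string (open MIDI 43), that pitch is 52 − 43 = fret 9.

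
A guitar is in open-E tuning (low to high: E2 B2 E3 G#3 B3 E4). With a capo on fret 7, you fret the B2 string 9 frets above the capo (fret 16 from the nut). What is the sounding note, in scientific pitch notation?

The capo raises the open B2 by 7 semitones to F#3; fretting 9 more gives B2 + 7 + 9 = B2 + 16 semitones = D#4.

D#4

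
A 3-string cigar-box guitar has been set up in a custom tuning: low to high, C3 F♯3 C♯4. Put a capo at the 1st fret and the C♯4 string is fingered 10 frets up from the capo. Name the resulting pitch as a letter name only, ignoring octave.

C

The capo raises the open C♯4 by 1 semitone to D4; fretting 10 more gives C♯4 + 1 + 10 = C♯4 + 11 semitones, landing on C.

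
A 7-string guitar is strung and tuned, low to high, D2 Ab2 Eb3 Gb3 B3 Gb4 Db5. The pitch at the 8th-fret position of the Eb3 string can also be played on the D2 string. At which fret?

Fret 8 on Eb3 is MIDI 51 + 8 = 59 (B3). On the D2 string (open MIDI 38), that pitch is 59 − 38 = fret 21.

21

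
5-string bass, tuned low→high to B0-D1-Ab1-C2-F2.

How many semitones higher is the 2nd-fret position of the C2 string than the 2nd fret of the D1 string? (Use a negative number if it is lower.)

C2 at fret 2 → D2 (MIDI 38); D1 at fret 2 → E1 (MIDI 28).
38 − 28 = 10, so the two pitches are 10 semitones apart.

10 semitones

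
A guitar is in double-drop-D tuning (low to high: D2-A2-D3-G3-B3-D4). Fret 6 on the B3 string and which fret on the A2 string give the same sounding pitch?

20

Fret 6 on B3 is MIDI 59 + 6 = 65 (F4). On the A2 string (open MIDI 45), that pitch is 65 − 45 = fret 20.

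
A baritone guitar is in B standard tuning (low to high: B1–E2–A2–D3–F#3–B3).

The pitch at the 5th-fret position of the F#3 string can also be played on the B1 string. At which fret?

Fret 5 on F#3 is MIDI 54 + 5 = 59 (B3). On the B1 string (open MIDI 35), that pitch is 59 − 35 = fret 24.

24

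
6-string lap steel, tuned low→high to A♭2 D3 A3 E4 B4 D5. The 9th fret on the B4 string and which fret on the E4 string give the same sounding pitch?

16

Fret 9 on B4 is MIDI 71 + 9 = 80 (A♭5). On the E4 string (open MIDI 64), that pitch is 80 − 64 = fret 16.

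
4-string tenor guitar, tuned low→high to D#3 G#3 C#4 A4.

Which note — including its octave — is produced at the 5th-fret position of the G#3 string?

The open G#3 string plus 5 semitones: G#–A–A#–B–C–C#.
The walk passes from B into C once, so the octave number goes from 3 to 4.
(Equivalently spelled Db4.)

C#4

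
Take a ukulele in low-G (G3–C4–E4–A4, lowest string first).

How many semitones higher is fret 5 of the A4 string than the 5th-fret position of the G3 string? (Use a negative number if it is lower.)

A4 at fret 5 → D5 (MIDI 74); G3 at fret 5 → C4 (MIDI 60).
74 − 60 = 14, so the two pitches are 14 semitones apart.

14 semitones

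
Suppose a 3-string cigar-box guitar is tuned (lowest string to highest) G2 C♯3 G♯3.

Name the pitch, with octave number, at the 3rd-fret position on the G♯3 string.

G♯3 is MIDI 56. Adding 3 gives 59, which is B3.

B3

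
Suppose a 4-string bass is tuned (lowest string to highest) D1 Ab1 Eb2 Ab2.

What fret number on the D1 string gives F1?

3

F1 is 3 semitones above the open D1 (D–Eb–E–F), so it sits at fret 3.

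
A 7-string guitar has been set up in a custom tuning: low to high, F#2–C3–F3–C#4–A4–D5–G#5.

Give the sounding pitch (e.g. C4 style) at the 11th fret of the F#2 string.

F3

The open F#2 string plus 11 semitones: F#–G–G#–A–…–D#–E–F.
The walk passes from B into C once, so the octave number goes from 2 to 3.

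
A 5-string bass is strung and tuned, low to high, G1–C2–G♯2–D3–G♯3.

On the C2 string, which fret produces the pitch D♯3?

15

D♯3 is 15 semitones above the open C2 (C–C#–D–D#–…–C#–D–D#), so it sits at fret 15.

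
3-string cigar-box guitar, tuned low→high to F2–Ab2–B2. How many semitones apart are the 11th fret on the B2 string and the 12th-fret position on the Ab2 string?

B2 at fret 11 → Bb3 (MIDI 58); Ab2 at fret 12 → Ab3 (MIDI 56).
58 − 56 = 2, so the two pitches are 2 semitones apart, with Bb3 the higher.

2 semitones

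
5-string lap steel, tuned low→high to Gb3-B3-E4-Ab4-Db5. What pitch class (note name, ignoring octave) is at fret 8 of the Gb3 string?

D

The open Gb3 string plus 8 semitones: Gb–G–Ab–A–Bb–B–C–Db–D.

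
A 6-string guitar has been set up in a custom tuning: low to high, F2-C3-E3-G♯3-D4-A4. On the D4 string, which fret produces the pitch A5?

A5 is 19 semitones above the open D4 (D–D#–E–F–…–G–G#–A), so it sits at fret 19.

19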